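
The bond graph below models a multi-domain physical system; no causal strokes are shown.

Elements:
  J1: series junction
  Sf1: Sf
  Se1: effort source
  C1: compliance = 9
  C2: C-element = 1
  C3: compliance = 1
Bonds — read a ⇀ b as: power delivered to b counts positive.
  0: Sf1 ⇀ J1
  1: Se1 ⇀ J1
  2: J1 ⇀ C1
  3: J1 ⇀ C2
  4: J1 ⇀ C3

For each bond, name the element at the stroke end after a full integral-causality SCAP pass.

β0 |Sf1  (Sf1 (Sf) sets flow on bond)
β1 |J1  (Se1 fixes effort; stroke away)
β2 |J1  (J1: bond 0 brought flow, rest push out)
β3 |J1  (1-jn J1 has f-setter on 0)
β4 |J1  (1-jn J1 has f-setter on 0)

β0 →Sf1
β1 →J1
β2 →J1
β3 →J1
β4 →J1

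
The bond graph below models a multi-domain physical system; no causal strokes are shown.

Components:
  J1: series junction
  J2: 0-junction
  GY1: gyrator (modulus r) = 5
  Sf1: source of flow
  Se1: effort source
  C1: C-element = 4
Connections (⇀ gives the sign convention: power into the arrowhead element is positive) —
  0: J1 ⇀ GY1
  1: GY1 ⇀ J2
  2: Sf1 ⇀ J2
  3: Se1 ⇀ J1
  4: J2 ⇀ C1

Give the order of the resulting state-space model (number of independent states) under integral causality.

b2 |Sf1  (Sf1: flow source, stroke at near end)
b3 |J1  (Se1 (Se) sets effort on bond)
b0 |GY1  (only one flow-in slot at J1)
b1 |GY1  (GY1: gyrator matches bond 0)
b4 |J2  (J2: last free bond brings effort in)

1  (C1 all integral)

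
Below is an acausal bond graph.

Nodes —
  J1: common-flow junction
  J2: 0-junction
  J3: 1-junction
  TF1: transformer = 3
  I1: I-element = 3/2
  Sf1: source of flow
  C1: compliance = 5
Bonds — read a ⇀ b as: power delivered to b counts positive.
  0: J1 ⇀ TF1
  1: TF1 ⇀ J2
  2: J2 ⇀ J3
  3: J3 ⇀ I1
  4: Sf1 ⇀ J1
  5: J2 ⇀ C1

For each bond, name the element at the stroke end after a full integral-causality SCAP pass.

β0 →J1
β1 →TF1
β2 →J3
β3 →I1
β4 →Sf1
β5 →J2

β4 stroke→Sf1  (Sf1 fixes flow; stroke at Sf1)
β0 stroke→J1  (J1: bond 4 brought flow, rest push out)
β1 stroke→TF1  (TF1: transformer flips bond 0)
β3 stroke→I1  (I1: I, integral causality)
β2 stroke→J3  (1-jn J3 has f-setter on 3)
β5 stroke→J2  (J2 needs exactly one e-in)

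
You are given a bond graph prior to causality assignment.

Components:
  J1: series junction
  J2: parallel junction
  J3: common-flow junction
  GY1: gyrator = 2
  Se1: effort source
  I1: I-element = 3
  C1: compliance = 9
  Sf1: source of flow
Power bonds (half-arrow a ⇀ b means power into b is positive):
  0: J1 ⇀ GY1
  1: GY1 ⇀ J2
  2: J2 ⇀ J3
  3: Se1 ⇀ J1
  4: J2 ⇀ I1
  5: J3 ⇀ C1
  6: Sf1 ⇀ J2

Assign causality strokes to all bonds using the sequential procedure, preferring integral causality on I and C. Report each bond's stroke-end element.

bond 3 stroke at J1  (source Se1 imposes e)
bond 6 stroke at Sf1  (Sf1 (Sf) sets flow on bond)
bond 0 stroke at GY1  (only one flow-in slot at J1)
bond 1 stroke at GY1  (through GY1, causality inverts; strokes same side of GY1)
bond 4 stroke at I1  (I1 integral (f out))
bond 2 stroke at J2  (J2: last free bond brings effort in)
bond 5 stroke at J3  (J3 flow already set via bond 2)

b0 |GY1
b1 |GY1
b2 |J2
b3 |J1
b4 |I1
b5 |J3
b6 |Sf1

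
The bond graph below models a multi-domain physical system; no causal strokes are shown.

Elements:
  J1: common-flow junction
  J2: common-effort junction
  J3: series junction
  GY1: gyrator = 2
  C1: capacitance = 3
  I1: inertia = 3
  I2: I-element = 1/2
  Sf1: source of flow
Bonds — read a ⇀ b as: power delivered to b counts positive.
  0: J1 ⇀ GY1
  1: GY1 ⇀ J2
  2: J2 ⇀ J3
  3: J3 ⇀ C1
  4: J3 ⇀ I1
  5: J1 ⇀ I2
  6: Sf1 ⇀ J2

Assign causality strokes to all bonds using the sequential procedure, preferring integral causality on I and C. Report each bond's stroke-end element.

bond 0 stroke→J1
bond 1 stroke→J2
bond 2 stroke→J3
bond 3 stroke→J3
bond 4 stroke→I1
bond 5 stroke→I2
bond 6 stroke→Sf1

#6 |Sf1  (Sf1: flow source, stroke at near end)
#3 |J3  (C1 outputs effort q/C1)
#4 |I1  (prefer integral on I1)
#2 |J3  (J3: bond 4 brought flow, rest push out)
#1 |J2  (J2: last free bond brings effort in)
#0 |J1  (GY1: gyrator matches bond 1)
#5 |I2  (J1: last free bond brings flow in)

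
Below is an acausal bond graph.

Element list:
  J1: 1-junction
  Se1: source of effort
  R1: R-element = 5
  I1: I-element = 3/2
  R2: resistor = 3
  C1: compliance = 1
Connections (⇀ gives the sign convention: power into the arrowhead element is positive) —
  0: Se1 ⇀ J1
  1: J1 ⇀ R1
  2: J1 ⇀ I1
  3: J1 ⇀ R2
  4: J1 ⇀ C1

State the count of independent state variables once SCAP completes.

bond 0 stroke at J1  (Se1 (Se) sets effort on bond)
bond 2 stroke at I1  (I1 outputs flow p/I1)
bond 1 stroke at J1  (J1: bond 2 brought flow, rest push out)
bond 3 stroke at J1  (J1 flow already set via bond 2)
bond 4 stroke at J1  (J1: bond 2 brought flow, rest push out)

2  (C1, I1 all integral)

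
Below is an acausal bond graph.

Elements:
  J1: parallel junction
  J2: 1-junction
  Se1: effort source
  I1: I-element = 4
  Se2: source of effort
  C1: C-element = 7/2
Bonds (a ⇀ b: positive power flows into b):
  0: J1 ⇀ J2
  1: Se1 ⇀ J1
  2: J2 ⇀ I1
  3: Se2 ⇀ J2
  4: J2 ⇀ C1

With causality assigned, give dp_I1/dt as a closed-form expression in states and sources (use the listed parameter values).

#1 |J1  (source Se1 imposes e)
#3 |J2  (Se2: effort source, stroke at far end)
#0 |J2  (0-jn J1 has e-setter on 1)
#2 |I1  (I1: I, integral causality)
#4 |J2  (J2: bond 2 brought flow, rest push out)

dp_I1/dt = E_Se1 + E_Se2 - 2*q_C1/7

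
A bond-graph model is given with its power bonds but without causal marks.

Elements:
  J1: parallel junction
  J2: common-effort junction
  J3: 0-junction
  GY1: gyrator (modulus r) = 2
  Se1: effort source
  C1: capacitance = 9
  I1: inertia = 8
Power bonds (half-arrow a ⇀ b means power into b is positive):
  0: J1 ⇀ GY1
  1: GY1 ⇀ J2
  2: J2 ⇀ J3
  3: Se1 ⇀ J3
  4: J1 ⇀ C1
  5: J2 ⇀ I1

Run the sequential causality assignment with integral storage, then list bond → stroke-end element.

#0 stroke→GY1
#1 stroke→GY1
#2 stroke→J2
#3 stroke→J3
#4 stroke→J1
#5 stroke→I1

β3 stroke→J3  (Se1 fixes effort; stroke away)
β2 stroke→J2  (0-jn J3 has e-setter on 3)
β1 stroke→GY1  (common-e at J2 fixed by 2)
β5 stroke→I1  (common-e at J2 fixed by 2)
β0 stroke→GY1  (through GY1, causality inverts; strokes same side of GY1)
β4 stroke→J1  (J1: last free bond brings effort in)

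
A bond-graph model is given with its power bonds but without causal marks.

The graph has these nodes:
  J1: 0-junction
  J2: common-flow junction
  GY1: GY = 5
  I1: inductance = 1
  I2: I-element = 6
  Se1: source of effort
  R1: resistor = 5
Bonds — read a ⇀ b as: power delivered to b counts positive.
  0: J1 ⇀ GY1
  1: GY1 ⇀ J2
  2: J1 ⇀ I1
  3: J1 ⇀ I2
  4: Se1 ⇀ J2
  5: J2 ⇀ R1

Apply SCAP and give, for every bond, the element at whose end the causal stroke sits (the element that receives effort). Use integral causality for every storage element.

β4 |J2  (Se1 fixes effort; stroke away)
β2 |I1  (I1 outputs flow p/I1)
β3 |I2  (prefer integral on I2)
β0 |J1  (J1 needs exactly one e-in)
β1 |J2  (GY1 both-in/both-out from 0)
β5 |R1  (J2: last free bond brings flow in)

bond 0 stroke at J1
bond 1 stroke at J2
bond 2 stroke at I1
bond 3 stroke at I2
bond 4 stroke at J2
bond 5 stroke at R1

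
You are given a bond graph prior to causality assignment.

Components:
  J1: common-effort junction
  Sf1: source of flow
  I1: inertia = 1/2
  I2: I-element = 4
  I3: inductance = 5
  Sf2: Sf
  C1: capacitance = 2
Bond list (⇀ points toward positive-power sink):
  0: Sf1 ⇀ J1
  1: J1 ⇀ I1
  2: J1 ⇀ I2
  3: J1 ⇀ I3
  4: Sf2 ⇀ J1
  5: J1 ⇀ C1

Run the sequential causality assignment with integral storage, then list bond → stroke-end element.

b0 →Sf1  (source Sf1 imposes f)
b4 →Sf2  (source Sf2 imposes f)
b1 →I1  (I1: I, integral causality)
b2 →I2  (I2 integral (f out))
b3 →I3  (I3 outputs flow p/I3)
b5 →J1  (J1 needs exactly one e-in)

bond 0 stroke→Sf1
bond 1 stroke→I1
bond 2 stroke→I2
bond 3 stroke→I3
bond 4 stroke→Sf2
bond 5 stroke→J1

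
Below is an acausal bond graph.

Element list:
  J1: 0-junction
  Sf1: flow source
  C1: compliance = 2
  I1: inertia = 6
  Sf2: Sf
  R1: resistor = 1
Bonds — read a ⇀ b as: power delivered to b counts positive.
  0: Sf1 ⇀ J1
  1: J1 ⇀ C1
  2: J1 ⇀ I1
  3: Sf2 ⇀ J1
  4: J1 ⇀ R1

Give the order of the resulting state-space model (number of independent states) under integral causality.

#0 stroke at Sf1  (source Sf1 imposes f)
#3 stroke at Sf2  (Sf2 (Sf) sets flow on bond)
#1 stroke at J1  (C1 integral (e out))
#2 stroke at I1  (J1: bond 1 brought effort, rest push out)
#4 stroke at R1  (0-jn J1 has e-setter on 1)

2  (C1, I1 all integral)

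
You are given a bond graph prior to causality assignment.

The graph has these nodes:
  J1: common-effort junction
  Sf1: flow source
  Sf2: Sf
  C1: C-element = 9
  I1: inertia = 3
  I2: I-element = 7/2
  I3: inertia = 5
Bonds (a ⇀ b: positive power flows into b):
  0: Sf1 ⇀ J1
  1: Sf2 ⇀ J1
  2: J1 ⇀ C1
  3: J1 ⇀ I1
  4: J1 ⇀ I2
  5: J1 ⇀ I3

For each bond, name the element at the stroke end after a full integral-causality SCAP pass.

b0 |Sf1  (Sf1 fixes flow; stroke at Sf1)
b1 |Sf2  (Sf2: flow source, stroke at near end)
b2 |J1  (C1 outputs effort q/C1)
b3 |I1  (J1 effort already set via bond 2)
b4 |I2  (common-e at J1 fixed by 2)
b5 |I3  (common-e at J1 fixed by 2)

β0 stroke at Sf1
β1 stroke at Sf2
β2 stroke at J1
β3 stroke at I1
β4 stroke at I2
β5 stroke at I3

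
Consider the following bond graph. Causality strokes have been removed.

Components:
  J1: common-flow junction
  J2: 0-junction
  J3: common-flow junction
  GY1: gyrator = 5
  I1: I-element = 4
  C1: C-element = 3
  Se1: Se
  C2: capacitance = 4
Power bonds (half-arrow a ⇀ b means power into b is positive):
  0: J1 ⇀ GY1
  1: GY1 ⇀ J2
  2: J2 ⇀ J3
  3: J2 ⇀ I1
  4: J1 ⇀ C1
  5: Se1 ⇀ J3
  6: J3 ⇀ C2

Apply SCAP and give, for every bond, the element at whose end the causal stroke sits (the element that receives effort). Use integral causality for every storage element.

#0 stroke→GY1
#1 stroke→GY1
#2 stroke→J2
#3 stroke→I1
#4 stroke→J1
#5 stroke→J3
#6 stroke→J3

bond 5 stroke at J3  (Se1: effort source, stroke at far end)
bond 3 stroke at I1  (I1 integral (f out))
bond 4 stroke at J1  (C1: C, integral causality)
bond 0 stroke at GY1  (J1 needs exactly one f-in)
bond 1 stroke at GY1  (GY GY1: same side as bond 0)
bond 2 stroke at J2  (closing 0-jn rule on J2)
bond 6 stroke at J3  (J3 flow already set via bond 2)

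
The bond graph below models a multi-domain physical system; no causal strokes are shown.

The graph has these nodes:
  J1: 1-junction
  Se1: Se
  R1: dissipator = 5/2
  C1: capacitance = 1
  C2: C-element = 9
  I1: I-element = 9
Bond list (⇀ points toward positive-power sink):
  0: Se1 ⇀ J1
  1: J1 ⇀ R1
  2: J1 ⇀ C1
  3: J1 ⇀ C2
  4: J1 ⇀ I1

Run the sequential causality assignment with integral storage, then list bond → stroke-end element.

β0 stroke→J1  (source Se1 imposes e)
β2 stroke→J1  (C1: C, integral causality)
β3 stroke→J1  (C2: C, integral causality)
β4 stroke→I1  (I1: I, integral causality)
β1 stroke→J1  (J1 flow already set via bond 4)

b0 →J1
b1 →J1
b2 →J1
b3 →J1
b4 →I1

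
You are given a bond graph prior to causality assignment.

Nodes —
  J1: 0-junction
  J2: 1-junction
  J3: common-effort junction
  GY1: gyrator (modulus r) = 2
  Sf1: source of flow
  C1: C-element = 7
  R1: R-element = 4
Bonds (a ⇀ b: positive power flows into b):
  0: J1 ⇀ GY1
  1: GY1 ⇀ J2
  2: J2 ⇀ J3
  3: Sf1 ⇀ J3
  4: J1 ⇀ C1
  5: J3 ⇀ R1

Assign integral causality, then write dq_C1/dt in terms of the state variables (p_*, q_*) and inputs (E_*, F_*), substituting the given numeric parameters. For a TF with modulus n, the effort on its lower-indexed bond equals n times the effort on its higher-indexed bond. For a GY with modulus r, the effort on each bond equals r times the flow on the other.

β3 |Sf1  (Sf1 (Sf) sets flow on bond)
β4 |J1  (C1 outputs effort q/C1)
β0 |GY1  (0-jn J1 has e-setter on 4)
β1 |GY1  (through GY1, causality inverts; strokes same side of GY1)
β2 |J2  (common-f at J2 fixed by 1)
β5 |J3  (J3: last free bond brings effort in)

dq_C1/dt = -2*F_Sf1 - q_C1/7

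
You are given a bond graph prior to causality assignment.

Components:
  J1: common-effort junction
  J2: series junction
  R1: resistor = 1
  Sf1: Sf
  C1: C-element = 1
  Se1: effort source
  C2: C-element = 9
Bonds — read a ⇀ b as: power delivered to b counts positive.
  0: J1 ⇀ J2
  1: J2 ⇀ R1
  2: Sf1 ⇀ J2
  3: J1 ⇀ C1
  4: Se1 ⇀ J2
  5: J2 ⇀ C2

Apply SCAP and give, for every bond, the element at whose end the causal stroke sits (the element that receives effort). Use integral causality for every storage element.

b0 |J2
b1 |J2
b2 |Sf1
b3 |J1
b4 |J2
b5 |J2

bond 2 →Sf1  (Sf1 (Sf) sets flow on bond)
bond 4 →J2  (Se1 fixes effort; stroke away)
bond 0 →J2  (common-f at J2 fixed by 2)
bond 1 →J2  (J2: bond 2 brought flow, rest push out)
bond 5 →J2  (J2 flow already set via bond 2)
bond 3 →J1  (closing 0-jn rule on J1)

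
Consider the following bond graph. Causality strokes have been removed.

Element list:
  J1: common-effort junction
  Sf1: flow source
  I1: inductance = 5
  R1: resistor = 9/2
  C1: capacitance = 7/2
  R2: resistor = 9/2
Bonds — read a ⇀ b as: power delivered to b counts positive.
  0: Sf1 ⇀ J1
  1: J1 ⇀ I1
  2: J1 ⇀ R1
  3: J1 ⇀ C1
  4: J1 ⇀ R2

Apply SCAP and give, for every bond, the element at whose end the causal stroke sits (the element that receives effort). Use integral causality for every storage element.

β0 stroke→Sf1  (Sf1: flow source, stroke at near end)
β1 stroke→I1  (I1 integral (f out))
β3 stroke→J1  (C1: C, integral causality)
β2 stroke→R1  (J1 effort already set via bond 3)
β4 stroke→R2  (J1: bond 3 brought effort, rest push out)

β0 stroke at Sf1
β1 stroke at I1
β2 stroke at R1
β3 stroke at J1
β4 stroke at R2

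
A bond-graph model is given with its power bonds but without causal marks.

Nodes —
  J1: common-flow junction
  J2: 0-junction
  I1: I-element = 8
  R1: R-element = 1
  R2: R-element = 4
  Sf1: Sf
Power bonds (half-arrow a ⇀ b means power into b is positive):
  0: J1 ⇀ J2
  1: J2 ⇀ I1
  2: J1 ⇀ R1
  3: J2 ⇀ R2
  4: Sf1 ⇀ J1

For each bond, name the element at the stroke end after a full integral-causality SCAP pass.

β4 |Sf1  (source Sf1 imposes f)
β0 |J1  (1-jn J1 has f-setter on 4)
β2 |J1  (1-jn J1 has f-setter on 4)
β1 |I1  (prefer integral on I1)
β3 |J2  (J2: last free bond brings effort in)

bond 0 stroke→J1
bond 1 stroke→I1
bond 2 stroke→J1
bond 3 stroke→J2
bond 4 stroke→Sf1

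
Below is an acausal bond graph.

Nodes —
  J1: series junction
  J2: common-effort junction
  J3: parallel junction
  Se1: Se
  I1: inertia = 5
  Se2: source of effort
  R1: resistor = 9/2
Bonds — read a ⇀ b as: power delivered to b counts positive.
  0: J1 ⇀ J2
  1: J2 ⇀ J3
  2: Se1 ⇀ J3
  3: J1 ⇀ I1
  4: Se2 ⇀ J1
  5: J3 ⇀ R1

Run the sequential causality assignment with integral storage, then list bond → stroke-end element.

b2 |J3  (Se1: effort source, stroke at far end)
b4 |J1  (Se2: effort source, stroke at far end)
b1 |J2  (J3: bond 2 brought effort, rest push out)
b5 |R1  (J3: bond 2 brought effort, rest push out)
b0 |J1  (J2: bond 1 brought effort, rest push out)
b3 |I1  (J1: last free bond brings flow in)

bond 0 |J1
bond 1 |J2
bond 2 |J3
bond 3 |I1
bond 4 |J1
bond 5 |R1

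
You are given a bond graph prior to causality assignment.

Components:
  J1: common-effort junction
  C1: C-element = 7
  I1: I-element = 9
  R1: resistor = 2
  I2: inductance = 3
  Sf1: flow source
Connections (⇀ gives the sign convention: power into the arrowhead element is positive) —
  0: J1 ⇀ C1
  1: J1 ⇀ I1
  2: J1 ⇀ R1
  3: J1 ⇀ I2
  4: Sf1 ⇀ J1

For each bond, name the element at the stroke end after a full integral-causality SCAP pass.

b0 |J1
b1 |I1
b2 |R1
b3 |I2
b4 |Sf1

#4 stroke at Sf1  (Sf1 (Sf) sets flow on bond)
#0 stroke at J1  (C1 integral (e out))
#1 stroke at I1  (0-jn J1 has e-setter on 0)
#2 stroke at R1  (J1 effort already set via bond 0)
#3 stroke at I2  (J1 effort already set via bond 0)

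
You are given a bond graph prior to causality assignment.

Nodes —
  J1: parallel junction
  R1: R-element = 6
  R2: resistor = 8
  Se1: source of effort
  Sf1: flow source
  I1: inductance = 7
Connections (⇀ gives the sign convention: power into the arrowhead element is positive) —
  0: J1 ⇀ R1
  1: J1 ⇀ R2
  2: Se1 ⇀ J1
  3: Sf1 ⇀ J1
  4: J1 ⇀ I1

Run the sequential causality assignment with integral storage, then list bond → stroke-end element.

bond 0 |R1
bond 1 |R2
bond 2 |J1
bond 3 |Sf1
bond 4 |I1

β2 stroke→J1  (Se1 (Se) sets effort on bond)
β3 stroke→Sf1  (Sf1 (Sf) sets flow on bond)
β0 stroke→R1  (J1 effort already set via bond 2)
β1 stroke→R2  (J1: bond 2 brought effort, rest push out)
β4 stroke→I1  (J1: bond 2 brought effort, rest push out)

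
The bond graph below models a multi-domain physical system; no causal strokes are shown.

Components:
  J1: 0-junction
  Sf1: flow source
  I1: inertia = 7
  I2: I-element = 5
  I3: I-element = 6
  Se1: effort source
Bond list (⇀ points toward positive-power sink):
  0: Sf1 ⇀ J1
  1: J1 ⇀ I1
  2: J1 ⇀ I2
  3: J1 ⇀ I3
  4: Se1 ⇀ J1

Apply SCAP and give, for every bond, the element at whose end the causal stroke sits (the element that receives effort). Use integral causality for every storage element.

#0 stroke at Sf1
#1 stroke at I1
#2 stroke at I2
#3 stroke at I3
#4 stroke at J1

#0 →Sf1  (Sf1: flow source, stroke at near end)
#4 →J1  (Se1 (Se) sets effort on bond)
#1 →I1  (J1: bond 4 brought effort, rest push out)
#2 →I2  (common-e at J1 fixed by 4)
#3 →I3  (J1: bond 4 brought effort, rest push out)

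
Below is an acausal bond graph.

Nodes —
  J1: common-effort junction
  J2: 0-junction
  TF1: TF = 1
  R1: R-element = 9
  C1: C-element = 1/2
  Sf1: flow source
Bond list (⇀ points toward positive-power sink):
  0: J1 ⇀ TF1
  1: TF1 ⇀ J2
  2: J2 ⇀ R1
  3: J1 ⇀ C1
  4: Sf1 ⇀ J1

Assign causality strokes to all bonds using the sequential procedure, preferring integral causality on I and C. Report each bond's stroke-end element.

b0 |TF1
b1 |J2
b2 |R1
b3 |J1
b4 |Sf1

bond 4 |Sf1  (Sf1 (Sf) sets flow on bond)
bond 3 |J1  (C1 outputs effort q/C1)
bond 0 |TF1  (J1 effort already set via bond 3)
bond 1 |J2  (TF1 one-in-one-out from 0)
bond 2 |R1  (J2: bond 1 brought effort, rest push out)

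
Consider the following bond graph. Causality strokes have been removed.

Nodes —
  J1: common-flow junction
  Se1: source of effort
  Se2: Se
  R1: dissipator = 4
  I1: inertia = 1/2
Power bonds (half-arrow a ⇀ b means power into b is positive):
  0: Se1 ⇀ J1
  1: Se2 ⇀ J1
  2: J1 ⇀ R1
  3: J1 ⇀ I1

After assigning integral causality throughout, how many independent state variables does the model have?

1  (I1 all integral)

#0 |J1  (Se1: effort source, stroke at far end)
#1 |J1  (Se2 (Se) sets effort on bond)
#3 |I1  (I1 outputs flow p/I1)
#2 |J1  (J1 flow already set via bond 3)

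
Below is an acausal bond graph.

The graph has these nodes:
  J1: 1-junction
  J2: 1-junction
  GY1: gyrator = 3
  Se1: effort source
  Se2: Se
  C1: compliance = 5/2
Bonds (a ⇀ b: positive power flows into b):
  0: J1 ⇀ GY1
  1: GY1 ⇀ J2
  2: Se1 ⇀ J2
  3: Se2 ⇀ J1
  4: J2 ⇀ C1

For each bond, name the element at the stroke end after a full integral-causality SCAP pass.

β2 →J2  (Se1 fixes effort; stroke away)
β3 →J1  (Se2 (Se) sets effort on bond)
β0 →GY1  (closing 1-jn rule on J1)
β1 →GY1  (GY1 both-in/both-out from 0)
β4 →J2  (1-jn J2 has f-setter on 1)

b0 stroke→GY1
b1 stroke→GY1
b2 stroke→J2
b3 stroke→J1
b4 stroke→J2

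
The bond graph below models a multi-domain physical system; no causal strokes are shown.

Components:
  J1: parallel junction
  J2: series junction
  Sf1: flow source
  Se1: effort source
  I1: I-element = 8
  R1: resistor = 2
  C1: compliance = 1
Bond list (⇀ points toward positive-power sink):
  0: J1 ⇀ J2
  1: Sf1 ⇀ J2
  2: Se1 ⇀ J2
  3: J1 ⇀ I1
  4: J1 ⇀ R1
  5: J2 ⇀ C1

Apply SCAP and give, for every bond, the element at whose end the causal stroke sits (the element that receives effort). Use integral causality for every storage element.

β1 stroke at Sf1  (Sf1 fixes flow; stroke at Sf1)
β2 stroke at J2  (Se1 fixes effort; stroke away)
β0 stroke at J2  (common-f at J2 fixed by 1)
β5 stroke at J2  (J2 flow already set via bond 1)
β3 stroke at I1  (I1 integral (f out))
β4 stroke at J1  (J1: last free bond brings effort in)

β0 |J2
β1 |Sf1
β2 |J2
β3 |I1
β4 |J1
β5 |J2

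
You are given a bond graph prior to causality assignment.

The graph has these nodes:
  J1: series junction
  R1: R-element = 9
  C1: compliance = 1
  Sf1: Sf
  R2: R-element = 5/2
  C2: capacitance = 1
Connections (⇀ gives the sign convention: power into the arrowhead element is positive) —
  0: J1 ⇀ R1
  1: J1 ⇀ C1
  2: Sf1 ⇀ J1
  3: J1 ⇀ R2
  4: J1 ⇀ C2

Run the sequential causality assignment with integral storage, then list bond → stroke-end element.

β2 stroke at Sf1  (Sf1 (Sf) sets flow on bond)
β0 stroke at J1  (J1: bond 2 brought flow, rest push out)
β1 stroke at J1  (common-f at J1 fixed by 2)
β3 stroke at J1  (J1 flow already set via bond 2)
β4 stroke at J1  (J1: bond 2 brought flow, rest push out)

b0 |J1
b1 |J1
b2 |Sf1
b3 |J1
b4 |J1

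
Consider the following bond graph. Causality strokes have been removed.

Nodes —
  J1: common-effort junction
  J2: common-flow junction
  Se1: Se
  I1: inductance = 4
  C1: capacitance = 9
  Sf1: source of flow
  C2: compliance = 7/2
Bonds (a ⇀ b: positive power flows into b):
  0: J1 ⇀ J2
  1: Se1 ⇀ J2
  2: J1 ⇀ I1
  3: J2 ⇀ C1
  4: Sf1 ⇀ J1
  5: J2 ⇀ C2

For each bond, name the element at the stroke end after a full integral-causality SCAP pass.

bond 0 →J1
bond 1 →J2
bond 2 →I1
bond 3 →J2
bond 4 →Sf1
bond 5 →J2

bond 1 →J2  (Se1 (Se) sets effort on bond)
bond 4 →Sf1  (Sf1: flow source, stroke at near end)
bond 2 →I1  (I1: I, integral causality)
bond 0 →J1  (J1: last free bond brings effort in)
bond 3 →J2  (common-f at J2 fixed by 0)
bond 5 →J2  (common-f at J2 fixed by 0)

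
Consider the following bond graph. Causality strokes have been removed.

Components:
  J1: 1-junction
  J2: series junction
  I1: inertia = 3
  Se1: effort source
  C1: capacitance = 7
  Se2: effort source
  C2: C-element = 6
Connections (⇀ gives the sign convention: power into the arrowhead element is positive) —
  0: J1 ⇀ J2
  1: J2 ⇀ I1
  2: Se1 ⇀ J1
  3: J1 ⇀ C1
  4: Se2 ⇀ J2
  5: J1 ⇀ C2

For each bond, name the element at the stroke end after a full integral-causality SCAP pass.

bond 0 |J2
bond 1 |I1
bond 2 |J1
bond 3 |J1
bond 4 |J2
bond 5 |J1

β2 stroke at J1  (Se1: effort source, stroke at far end)
β4 stroke at J2  (Se2 (Se) sets effort on bond)
β1 stroke at I1  (I1 integral (f out))
β0 stroke at J2  (J2: bond 1 brought flow, rest push out)
β3 stroke at J1  (common-f at J1 fixed by 0)
β5 stroke at J1  (1-jn J1 has f-setter on 0)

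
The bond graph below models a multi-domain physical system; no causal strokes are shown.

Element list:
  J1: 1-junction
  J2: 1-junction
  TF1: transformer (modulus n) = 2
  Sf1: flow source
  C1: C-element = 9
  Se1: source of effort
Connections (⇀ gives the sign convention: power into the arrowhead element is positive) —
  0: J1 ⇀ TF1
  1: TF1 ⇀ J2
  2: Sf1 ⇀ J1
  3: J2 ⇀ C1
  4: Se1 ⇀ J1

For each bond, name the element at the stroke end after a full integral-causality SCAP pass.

b0 →J1
b1 →TF1
b2 →Sf1
b3 →J2
b4 →J1

b2 |Sf1  (Sf1 (Sf) sets flow on bond)
b4 |J1  (Se1 fixes effort; stroke away)
b0 |J1  (common-f at J1 fixed by 2)
b1 |TF1  (through TF1, causality passes straight; one stroke at TF1)
b3 |J2  (J2: bond 1 brought flow, rest push out)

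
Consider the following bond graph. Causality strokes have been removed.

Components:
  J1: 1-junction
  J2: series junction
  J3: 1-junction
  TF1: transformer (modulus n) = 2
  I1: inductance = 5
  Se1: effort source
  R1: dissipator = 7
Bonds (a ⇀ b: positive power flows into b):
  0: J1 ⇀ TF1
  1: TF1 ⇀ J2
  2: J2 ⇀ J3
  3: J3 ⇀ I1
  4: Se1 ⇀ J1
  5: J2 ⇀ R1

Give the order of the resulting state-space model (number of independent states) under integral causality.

bond 4 stroke at J1  (Se1 (Se) sets effort on bond)
bond 0 stroke at TF1  (J1 needs exactly one f-in)
bond 1 stroke at J2  (TF1: transformer flips bond 0)
bond 3 stroke at I1  (prefer integral on I1)
bond 2 stroke at J3  (common-f at J3 fixed by 3)
bond 5 stroke at J2  (J2 flow already set via bond 2)

1  (I1 all integral)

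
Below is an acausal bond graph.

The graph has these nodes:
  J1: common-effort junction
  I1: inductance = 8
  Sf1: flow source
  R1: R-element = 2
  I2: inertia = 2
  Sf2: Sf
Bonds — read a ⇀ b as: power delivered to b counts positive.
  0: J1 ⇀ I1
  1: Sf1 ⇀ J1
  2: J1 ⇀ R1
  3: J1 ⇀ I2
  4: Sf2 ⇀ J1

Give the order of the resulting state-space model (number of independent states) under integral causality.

β1 |Sf1  (Sf1 (Sf) sets flow on bond)
β4 |Sf2  (Sf2 fixes flow; stroke at Sf2)
β0 |I1  (prefer integral on I1)
β3 |I2  (I2: I, integral causality)
β2 |J1  (only one effort-in slot at J1)

2  (I1, I2 all integral)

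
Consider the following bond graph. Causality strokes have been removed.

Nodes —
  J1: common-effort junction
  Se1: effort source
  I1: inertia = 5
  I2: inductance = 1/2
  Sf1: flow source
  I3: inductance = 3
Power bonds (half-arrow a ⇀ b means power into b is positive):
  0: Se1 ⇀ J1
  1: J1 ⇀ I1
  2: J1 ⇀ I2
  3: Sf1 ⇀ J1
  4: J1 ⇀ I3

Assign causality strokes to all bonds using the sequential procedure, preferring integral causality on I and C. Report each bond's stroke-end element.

#0 stroke at J1
#1 stroke at I1
#2 stroke at I2
#3 stroke at Sf1
#4 stroke at I3

#0 stroke→J1  (Se1 (Se) sets effort on bond)
#3 stroke→Sf1  (Sf1 (Sf) sets flow on bond)
#1 stroke→I1  (0-jn J1 has e-setter on 0)
#2 stroke→I2  (J1: bond 0 brought effort, rest push out)
#4 stroke→I3  (common-e at J1 fixed by 0)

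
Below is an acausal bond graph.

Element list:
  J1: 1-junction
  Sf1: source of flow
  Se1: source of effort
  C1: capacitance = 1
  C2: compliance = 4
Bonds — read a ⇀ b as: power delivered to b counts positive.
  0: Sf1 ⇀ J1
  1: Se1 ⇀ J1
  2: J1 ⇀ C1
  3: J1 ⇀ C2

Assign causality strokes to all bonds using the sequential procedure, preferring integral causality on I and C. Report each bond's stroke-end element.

b0 stroke→Sf1
b1 stroke→J1
b2 stroke→J1
b3 stroke→J1

bond 0 stroke→Sf1  (Sf1 (Sf) sets flow on bond)
bond 1 stroke→J1  (Se1: effort source, stroke at far end)
bond 2 stroke→J1  (1-jn J1 has f-setter on 0)
bond 3 stroke→J1  (J1: bond 0 brought flow, rest push out)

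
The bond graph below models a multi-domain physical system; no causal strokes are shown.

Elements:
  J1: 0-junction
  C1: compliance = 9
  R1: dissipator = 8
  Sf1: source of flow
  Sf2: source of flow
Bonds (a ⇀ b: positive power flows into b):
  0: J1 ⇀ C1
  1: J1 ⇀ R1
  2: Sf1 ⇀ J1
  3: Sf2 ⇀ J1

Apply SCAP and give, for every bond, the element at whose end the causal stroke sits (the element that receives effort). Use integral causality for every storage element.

bond 2 |Sf1  (source Sf1 imposes f)
bond 3 |Sf2  (Sf2: flow source, stroke at near end)
bond 0 |J1  (prefer integral on C1)
bond 1 |R1  (0-jn J1 has e-setter on 0)

bond 0 |J1
bond 1 |R1
bond 2 |Sf1
bond 3 |Sf2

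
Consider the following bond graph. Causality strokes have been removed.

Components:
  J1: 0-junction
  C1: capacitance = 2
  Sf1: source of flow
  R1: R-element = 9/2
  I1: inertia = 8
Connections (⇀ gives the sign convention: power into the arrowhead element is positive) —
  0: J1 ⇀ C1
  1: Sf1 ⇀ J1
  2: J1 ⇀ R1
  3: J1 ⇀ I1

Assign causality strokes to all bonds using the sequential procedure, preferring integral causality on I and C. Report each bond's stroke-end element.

b1 →Sf1  (Sf1 (Sf) sets flow on bond)
b0 →J1  (C1 integral (e out))
b2 →R1  (0-jn J1 has e-setter on 0)
b3 →I1  (common-e at J1 fixed by 0)

#0 |J1
#1 |Sf1
#2 |R1
#3 |I1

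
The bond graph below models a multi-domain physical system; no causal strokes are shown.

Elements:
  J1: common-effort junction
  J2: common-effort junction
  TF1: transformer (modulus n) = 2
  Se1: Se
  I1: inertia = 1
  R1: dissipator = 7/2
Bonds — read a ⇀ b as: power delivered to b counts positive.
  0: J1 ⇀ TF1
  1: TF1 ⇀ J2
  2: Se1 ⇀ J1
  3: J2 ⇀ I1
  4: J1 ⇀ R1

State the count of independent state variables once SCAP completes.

1  (I1 all integral)

β2 →J1  (Se1 (Se) sets effort on bond)
β0 →TF1  (J1: bond 2 brought effort, rest push out)
β4 →R1  (J1: bond 2 brought effort, rest push out)
β1 →J2  (TF1 one-in-one-out from 0)
β3 →I1  (J2 effort already set via bond 1)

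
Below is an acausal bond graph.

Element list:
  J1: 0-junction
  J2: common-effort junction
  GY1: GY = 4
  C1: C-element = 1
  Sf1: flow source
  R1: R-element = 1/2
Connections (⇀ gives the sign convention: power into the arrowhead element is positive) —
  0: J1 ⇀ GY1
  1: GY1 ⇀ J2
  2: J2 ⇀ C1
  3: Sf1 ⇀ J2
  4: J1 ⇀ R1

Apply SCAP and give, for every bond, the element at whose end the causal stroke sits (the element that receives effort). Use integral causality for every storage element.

β0 stroke→GY1
β1 stroke→GY1
β2 stroke→J2
β3 stroke→Sf1
β4 stroke→J1

b3 stroke→Sf1  (Sf1 (Sf) sets flow on bond)
b2 stroke→J2  (C1 outputs effort q/C1)
b1 stroke→GY1  (J2 effort already set via bond 2)
b0 stroke→GY1  (through GY1, causality inverts; strokes same side of GY1)
b4 stroke→J1  (only one effort-in slot at J1)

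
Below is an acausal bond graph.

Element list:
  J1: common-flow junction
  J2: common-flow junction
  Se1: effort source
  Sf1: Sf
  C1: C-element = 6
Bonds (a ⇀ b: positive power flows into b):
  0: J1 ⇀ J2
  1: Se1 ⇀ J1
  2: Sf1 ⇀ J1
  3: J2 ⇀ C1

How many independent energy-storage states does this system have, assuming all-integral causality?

1  (C1 all integral)

bond 1 →J1  (source Se1 imposes e)
bond 2 →Sf1  (source Sf1 imposes f)
bond 0 →J1  (1-jn J1 has f-setter on 2)
bond 3 →J2  (J2 flow already set via bond 0)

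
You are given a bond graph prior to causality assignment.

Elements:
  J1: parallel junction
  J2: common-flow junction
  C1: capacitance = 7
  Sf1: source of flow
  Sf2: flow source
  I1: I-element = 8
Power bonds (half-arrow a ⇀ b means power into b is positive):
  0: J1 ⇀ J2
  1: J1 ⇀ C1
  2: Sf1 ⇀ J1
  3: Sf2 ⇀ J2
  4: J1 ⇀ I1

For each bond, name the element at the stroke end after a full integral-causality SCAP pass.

β2 stroke at Sf1  (Sf1: flow source, stroke at near end)
β3 stroke at Sf2  (Sf2 fixes flow; stroke at Sf2)
β0 stroke at J2  (common-f at J2 fixed by 3)
β1 stroke at J1  (prefer integral on C1)
β4 stroke at I1  (common-e at J1 fixed by 1)

bond 0 stroke→J2
bond 1 stroke→J1
bond 2 stroke→Sf1
bond 3 stroke→Sf2
bond 4 stroke→I1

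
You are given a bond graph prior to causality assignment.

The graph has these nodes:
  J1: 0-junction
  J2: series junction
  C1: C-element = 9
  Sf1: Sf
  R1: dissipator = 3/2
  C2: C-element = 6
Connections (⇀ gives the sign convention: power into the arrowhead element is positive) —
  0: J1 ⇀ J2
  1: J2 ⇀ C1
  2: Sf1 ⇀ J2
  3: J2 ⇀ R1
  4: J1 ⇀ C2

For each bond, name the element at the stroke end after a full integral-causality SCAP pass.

#0 →J2
#1 →J2
#2 →Sf1
#3 →J2
#4 →J1

#2 |Sf1  (Sf1 (Sf) sets flow on bond)
#0 |J2  (1-jn J2 has f-setter on 2)
#1 |J2  (J2 flow already set via bond 2)
#3 |J2  (1-jn J2 has f-setter on 2)
#4 |J1  (closing 0-jn rule on J1)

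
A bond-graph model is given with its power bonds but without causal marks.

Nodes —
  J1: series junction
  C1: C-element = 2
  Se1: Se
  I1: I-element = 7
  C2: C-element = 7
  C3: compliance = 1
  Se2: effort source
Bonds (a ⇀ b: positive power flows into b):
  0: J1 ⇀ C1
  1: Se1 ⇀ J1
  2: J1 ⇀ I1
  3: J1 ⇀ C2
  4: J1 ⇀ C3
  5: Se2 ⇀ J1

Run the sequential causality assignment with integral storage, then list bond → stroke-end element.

b0 stroke at J1
b1 stroke at J1
b2 stroke at I1
b3 stroke at J1
b4 stroke at J1
b5 stroke at J1

b1 |J1  (Se1: effort source, stroke at far end)
b5 |J1  (Se2: effort source, stroke at far end)
b0 |J1  (C1 integral (e out))
b2 |I1  (I1 integral (f out))
b3 |J1  (J1 flow already set via bond 2)
b4 |J1  (1-jn J1 has f-setter on 2)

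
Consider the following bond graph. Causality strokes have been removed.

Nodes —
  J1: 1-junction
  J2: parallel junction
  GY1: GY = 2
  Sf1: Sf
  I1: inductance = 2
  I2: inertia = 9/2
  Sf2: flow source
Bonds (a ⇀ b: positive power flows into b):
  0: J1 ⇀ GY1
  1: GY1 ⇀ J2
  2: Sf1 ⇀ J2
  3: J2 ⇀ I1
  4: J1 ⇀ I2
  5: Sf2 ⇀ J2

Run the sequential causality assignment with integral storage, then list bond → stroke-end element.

bond 0 stroke→J1
bond 1 stroke→J2
bond 2 stroke→Sf1
bond 3 stroke→I1
bond 4 stroke→I2
bond 5 stroke→Sf2

#2 stroke at Sf1  (Sf1 (Sf) sets flow on bond)
#5 stroke at Sf2  (Sf2 fixes flow; stroke at Sf2)
#3 stroke at I1  (I1 outputs flow p/I1)
#1 stroke at J2  (closing 0-jn rule on J2)
#0 stroke at J1  (GY1: gyrator matches bond 1)
#4 stroke at I2  (J1 needs exactly one f-in)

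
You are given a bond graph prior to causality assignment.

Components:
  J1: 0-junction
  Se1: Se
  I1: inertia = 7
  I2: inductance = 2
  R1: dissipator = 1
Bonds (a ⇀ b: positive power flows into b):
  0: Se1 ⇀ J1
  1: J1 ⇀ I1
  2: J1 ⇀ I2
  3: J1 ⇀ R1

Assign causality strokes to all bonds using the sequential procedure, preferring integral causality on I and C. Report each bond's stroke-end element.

bond 0 stroke at J1
bond 1 stroke at I1
bond 2 stroke at I2
bond 3 stroke at R1

#0 |J1  (Se1: effort source, stroke at far end)
#1 |I1  (J1 effort already set via bond 0)
#2 |I2  (J1 effort already set via bond 0)
#3 |R1  (J1: bond 0 brought effort, rest push out)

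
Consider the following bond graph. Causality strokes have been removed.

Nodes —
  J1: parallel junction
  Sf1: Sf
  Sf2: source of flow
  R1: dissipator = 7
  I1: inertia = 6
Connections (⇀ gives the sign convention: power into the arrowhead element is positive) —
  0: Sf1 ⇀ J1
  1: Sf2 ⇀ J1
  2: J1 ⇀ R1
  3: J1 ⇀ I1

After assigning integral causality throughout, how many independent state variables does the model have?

1  (I1 all integral)

bond 0 stroke at Sf1  (Sf1: flow source, stroke at near end)
bond 1 stroke at Sf2  (Sf2: flow source, stroke at near end)
bond 3 stroke at I1  (I1: I, integral causality)
bond 2 stroke at J1  (J1: last free bond brings effort in)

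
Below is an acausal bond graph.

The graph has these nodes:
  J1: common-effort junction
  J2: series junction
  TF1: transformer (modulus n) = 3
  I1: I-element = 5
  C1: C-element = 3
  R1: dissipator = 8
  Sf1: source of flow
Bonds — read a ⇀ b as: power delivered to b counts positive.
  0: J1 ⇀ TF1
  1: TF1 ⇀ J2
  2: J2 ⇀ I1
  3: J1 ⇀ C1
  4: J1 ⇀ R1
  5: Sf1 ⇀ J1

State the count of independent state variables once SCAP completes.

2  (C1, I1 all integral)

β5 |Sf1  (Sf1: flow source, stroke at near end)
β2 |I1  (prefer integral on I1)
β1 |J2  (J2: bond 2 brought flow, rest push out)
β0 |TF1  (TF1 one-in-one-out from 1)
β3 |J1  (C1 integral (e out))
β4 |R1  (J1: bond 3 brought effort, rest push out)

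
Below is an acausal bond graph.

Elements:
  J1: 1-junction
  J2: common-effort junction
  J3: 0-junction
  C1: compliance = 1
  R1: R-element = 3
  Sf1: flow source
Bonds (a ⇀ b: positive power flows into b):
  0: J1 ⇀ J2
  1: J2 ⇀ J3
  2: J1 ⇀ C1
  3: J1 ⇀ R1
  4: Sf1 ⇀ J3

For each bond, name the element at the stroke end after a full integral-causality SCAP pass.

b0 →J2
b1 →J3
b2 →J1
b3 →J1
b4 →Sf1

β4 stroke at Sf1  (Sf1: flow source, stroke at near end)
β1 stroke at J3  (only one effort-in slot at J3)
β0 stroke at J2  (J2 needs exactly one e-in)
β2 stroke at J1  (1-jn J1 has f-setter on 0)
β3 stroke at J1  (1-jn J1 has f-setter on 0)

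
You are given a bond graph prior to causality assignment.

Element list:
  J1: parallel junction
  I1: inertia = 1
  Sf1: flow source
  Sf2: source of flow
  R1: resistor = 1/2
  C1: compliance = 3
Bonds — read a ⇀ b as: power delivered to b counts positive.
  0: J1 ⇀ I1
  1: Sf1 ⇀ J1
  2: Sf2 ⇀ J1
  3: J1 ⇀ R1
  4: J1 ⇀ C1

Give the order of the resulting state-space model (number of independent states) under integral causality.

2  (C1, I1 all integral)

b1 stroke at Sf1  (source Sf1 imposes f)
b2 stroke at Sf2  (Sf2: flow source, stroke at near end)
b0 stroke at I1  (prefer integral on I1)
b4 stroke at J1  (prefer integral on C1)
b3 stroke at R1  (J1: bond 4 brought effort, rest push out)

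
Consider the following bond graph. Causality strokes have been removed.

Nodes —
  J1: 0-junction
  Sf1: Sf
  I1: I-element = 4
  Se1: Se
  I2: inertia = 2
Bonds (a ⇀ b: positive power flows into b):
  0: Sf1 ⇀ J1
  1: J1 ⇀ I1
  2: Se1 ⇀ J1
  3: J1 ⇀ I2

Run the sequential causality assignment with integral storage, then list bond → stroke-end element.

β0 stroke→Sf1  (Sf1 fixes flow; stroke at Sf1)
β2 stroke→J1  (Se1: effort source, stroke at far end)
β1 stroke→I1  (0-jn J1 has e-setter on 2)
β3 stroke→I2  (0-jn J1 has e-setter on 2)

b0 stroke at Sf1
b1 stroke at I1
b2 stroke at J1
b3 stroke at I2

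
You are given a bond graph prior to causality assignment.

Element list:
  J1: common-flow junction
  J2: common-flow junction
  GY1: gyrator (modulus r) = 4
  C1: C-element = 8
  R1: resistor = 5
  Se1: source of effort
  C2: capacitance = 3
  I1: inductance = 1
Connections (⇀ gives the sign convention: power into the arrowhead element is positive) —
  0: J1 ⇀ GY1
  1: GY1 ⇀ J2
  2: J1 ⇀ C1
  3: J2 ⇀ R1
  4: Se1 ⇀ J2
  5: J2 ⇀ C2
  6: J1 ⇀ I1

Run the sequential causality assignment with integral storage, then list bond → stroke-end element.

bond 0 stroke→J1
bond 1 stroke→J2
bond 2 stroke→J1
bond 3 stroke→R1
bond 4 stroke→J2
bond 5 stroke→J2
bond 6 stroke→I1

β4 stroke at J2  (source Se1 imposes e)
β2 stroke at J1  (C1 outputs effort q/C1)
β5 stroke at J2  (C2 integral (e out))
β6 stroke at I1  (I1: I, integral causality)
β0 stroke at J1  (1-jn J1 has f-setter on 6)
β1 stroke at J2  (GY GY1: same side as bond 0)
β3 stroke at R1  (closing 1-jn rule on J2)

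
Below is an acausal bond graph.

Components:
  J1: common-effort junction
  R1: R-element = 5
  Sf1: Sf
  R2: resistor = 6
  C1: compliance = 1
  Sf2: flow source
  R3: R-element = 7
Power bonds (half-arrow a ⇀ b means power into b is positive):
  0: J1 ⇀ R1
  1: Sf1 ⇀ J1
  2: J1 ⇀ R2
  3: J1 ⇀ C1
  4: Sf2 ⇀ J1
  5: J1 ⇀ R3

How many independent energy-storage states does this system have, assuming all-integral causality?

β1 |Sf1  (source Sf1 imposes f)
β4 |Sf2  (Sf2 fixes flow; stroke at Sf2)
β3 |J1  (C1 outputs effort q/C1)
β0 |R1  (J1: bond 3 brought effort, rest push out)
β2 |R2  (0-jn J1 has e-setter on 3)
β5 |R3  (J1 effort already set via bond 3)

1  (C1 all integral)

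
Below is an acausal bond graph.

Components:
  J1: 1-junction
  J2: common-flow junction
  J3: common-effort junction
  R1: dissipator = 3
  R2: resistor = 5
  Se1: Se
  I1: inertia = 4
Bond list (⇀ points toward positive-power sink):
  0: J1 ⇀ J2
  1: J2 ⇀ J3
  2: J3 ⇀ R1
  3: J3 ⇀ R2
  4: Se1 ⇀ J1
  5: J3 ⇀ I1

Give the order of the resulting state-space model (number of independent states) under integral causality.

1  (I1 all integral)

#4 stroke at J1  (source Se1 imposes e)
#0 stroke at J2  (only one flow-in slot at J1)
#1 stroke at J3  (closing 1-jn rule on J2)
#2 stroke at R1  (J3: bond 1 brought effort, rest push out)
#3 stroke at R2  (common-e at J3 fixed by 1)
#5 stroke at I1  (common-e at J3 fixed by 1)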